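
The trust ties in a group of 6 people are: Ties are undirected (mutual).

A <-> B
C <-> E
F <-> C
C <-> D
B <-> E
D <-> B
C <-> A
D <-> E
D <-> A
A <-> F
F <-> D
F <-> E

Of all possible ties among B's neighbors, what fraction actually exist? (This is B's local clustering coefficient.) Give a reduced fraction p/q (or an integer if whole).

2/3

B's neighbors: A, D, and E (k = 3).
Possible neighbor pairs: C(3,2) = 3. Edges among them: A–D, D–E → e = 2.
Clustering(B) = 2/3.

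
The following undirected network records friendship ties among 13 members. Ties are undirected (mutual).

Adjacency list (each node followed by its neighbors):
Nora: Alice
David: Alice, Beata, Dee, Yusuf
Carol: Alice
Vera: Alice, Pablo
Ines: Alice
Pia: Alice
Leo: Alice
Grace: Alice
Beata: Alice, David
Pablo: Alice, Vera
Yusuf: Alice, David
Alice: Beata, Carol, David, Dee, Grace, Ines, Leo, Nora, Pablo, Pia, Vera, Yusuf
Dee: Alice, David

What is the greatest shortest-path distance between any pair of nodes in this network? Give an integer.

Eccentricity of each node (its greatest distance to any other): Alice:1, Beata:2, Carol:2, David:2, Dee:2, Grace:2, Ines:2, Leo:2, Nora:2, Pablo:2, Pia:2, Vera:2, Yusuf:2.
The maximum eccentricity is 2, realized for instance by the pair Ines–David via Ines – Alice – David. So the diameter is 2.

2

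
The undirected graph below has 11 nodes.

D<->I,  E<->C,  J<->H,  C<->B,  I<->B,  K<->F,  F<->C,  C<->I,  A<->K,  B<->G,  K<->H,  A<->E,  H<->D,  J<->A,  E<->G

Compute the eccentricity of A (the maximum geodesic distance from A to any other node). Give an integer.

3

Distances from A: B:3, C:2, D:3, E:1, F:2, G:2, H:2, I:3, J:1, K:1.
The largest is 3 (to D, I, and B), so the eccentricity of A is 3.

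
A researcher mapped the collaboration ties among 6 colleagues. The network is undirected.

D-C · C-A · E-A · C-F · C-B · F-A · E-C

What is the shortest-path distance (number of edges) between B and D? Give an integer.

2

One shortest route is B – C – D, which uses 2 edges, and B and D are not directly tied, so nothing shorter exists. So d(B,D) = 2.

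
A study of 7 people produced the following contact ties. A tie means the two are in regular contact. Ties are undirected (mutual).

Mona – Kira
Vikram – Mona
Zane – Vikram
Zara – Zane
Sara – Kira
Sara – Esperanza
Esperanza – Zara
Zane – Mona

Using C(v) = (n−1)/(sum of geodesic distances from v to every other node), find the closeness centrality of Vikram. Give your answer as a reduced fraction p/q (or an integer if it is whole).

Distances from Vikram: Esperanza:3, Kira:2, Mona:1, Sara:3, Zane:1, Zara:2. Sum = 12.
n = 7, so closeness = 6/12 = 1/2.

1/2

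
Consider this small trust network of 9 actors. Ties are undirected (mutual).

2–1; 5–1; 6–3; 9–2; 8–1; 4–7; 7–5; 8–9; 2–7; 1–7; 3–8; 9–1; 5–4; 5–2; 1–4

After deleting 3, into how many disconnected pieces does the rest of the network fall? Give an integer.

2

Without 3, the remaining ties split the others into: {1, 2, 4, 5, 7, 8, 9}; {6}.
That's 2 separate components.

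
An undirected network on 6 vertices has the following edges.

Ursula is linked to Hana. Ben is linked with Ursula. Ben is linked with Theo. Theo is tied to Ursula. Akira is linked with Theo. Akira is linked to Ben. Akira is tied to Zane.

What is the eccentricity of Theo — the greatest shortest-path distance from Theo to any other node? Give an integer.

Distances from Theo: Akira:1, Ben:1, Hana:2, Ursula:1, Zane:2.
The largest is 2 (to Zane and Hana), so the eccentricity of Theo is 2.

2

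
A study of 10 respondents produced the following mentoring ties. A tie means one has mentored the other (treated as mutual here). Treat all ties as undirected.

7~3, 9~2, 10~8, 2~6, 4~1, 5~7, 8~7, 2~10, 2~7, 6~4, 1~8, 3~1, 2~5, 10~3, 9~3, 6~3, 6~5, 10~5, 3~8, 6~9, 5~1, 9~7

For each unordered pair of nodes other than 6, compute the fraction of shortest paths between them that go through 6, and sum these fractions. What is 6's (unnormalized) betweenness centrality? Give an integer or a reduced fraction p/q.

Pairs whose geodesics pass through 6 — 9–4: 1; 9–5: 1/3; 4–2: 1; 4–3: 1/2; 4–5: 1/2; 4–7: 4/7; 4–10: 3/6; 2–3: 1/4; 3–5: 1/4.
All other pairs contribute 0.
Summing the contributions gives betweenness(6) = 103/21.

103/21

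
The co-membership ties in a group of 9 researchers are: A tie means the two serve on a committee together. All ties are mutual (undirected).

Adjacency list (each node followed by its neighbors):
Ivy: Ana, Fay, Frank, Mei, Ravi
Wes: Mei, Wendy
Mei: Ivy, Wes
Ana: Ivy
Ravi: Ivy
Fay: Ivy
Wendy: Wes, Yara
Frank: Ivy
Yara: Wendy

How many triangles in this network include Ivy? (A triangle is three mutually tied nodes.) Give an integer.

0

Ivy's neighbors are Ana, Fay, Frank, Mei, and Ravi, but none of them are tied to each other, so no triangle contains Ivy.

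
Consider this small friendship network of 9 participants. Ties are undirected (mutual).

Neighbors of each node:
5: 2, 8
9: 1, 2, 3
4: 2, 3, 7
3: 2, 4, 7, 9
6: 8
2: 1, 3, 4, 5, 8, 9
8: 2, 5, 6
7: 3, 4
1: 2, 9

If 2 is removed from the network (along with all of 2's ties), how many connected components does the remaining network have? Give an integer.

Without 2, the remaining ties split the others into: {5, 6, 8}; {1, 3, 4, 7, 9}.
That's 2 separate components.

2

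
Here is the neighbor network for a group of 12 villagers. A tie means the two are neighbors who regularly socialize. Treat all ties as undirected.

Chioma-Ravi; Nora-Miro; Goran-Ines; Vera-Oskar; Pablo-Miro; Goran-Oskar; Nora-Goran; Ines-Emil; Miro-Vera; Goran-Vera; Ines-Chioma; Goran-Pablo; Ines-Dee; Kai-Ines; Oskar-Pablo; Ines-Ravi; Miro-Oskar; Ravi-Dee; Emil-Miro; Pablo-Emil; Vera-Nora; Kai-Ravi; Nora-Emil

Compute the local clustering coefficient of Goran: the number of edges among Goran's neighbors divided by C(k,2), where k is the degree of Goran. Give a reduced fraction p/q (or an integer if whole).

3/10

Goran's neighbors: Ines, Nora, Oskar, Pablo, and Vera (k = 5).
Possible neighbor pairs: C(5,2) = 10. Edges among them: Nora–Vera, Oskar–Pablo, Oskar–Vera → e = 3.
Clustering(Goran) = 3/10.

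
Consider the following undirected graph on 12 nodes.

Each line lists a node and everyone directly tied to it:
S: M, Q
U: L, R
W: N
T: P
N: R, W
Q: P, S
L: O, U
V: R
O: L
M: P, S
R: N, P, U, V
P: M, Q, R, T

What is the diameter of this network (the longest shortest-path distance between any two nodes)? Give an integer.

6

Eccentricity of each node (its greatest distance to any other): L:5, M:5, N:4, O:6, P:4, Q:5, R:3, S:6, T:5, U:4, V:4, W:5.
The maximum eccentricity is 6, realized for instance by the pair S–O via S – Q – P – R – U – L – O. So the diameter is 6.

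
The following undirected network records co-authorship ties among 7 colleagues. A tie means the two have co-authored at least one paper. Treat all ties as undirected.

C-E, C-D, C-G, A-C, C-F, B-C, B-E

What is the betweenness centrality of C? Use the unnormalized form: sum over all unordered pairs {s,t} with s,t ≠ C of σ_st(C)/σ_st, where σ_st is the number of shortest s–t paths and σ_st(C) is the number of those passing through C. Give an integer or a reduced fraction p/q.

Pairs whose geodesics pass through C — G–A: 1; G–E: 1; G–D: 1; G–F: 1; G–B: 1; A–E: 1; A–D: 1; A–F: 1; A–B: 1; E–D: 1; E–F: 1; D–F: 1; D–B: 1; F–B: 1.
All other pairs contribute 0.
Summing the contributions gives betweenness(C) = 14.

14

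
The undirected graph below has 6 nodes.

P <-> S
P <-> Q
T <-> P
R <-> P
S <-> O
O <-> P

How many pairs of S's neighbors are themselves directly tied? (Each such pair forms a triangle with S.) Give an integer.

1

S's neighbors: O and P.
Neighbor pairs that are themselves tied: S–O–P. Each forms one triangle with S, for 1 in total.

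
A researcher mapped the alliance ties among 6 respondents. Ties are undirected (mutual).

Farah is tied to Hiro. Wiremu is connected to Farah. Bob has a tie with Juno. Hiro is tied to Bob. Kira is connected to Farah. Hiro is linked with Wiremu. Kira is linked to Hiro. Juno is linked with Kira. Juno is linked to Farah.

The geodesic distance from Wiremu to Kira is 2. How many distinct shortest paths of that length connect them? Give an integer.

The shortest distance is 2. The length-2 paths are: Wiremu–Farah–Kira; Wiremu–Hiro–Kira.
That gives 2 distinct shortest paths.

2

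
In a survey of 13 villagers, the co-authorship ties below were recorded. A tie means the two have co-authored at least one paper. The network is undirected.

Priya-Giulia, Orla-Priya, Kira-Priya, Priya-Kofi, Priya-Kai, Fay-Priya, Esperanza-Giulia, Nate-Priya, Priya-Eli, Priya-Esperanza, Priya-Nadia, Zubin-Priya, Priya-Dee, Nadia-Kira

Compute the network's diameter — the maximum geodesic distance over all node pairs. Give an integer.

2

Eccentricity of each node (its greatest distance to any other): Dee:2, Eli:2, Esperanza:2, Fay:2, Giulia:2, Kai:2, Kira:2, Kofi:2, Nadia:2, Nate:2, Orla:2, Priya:1, Zubin:2.
The maximum eccentricity is 2, realized for instance by the pair Kofi–Kira via Kofi – Priya – Kira. So the diameter is 2.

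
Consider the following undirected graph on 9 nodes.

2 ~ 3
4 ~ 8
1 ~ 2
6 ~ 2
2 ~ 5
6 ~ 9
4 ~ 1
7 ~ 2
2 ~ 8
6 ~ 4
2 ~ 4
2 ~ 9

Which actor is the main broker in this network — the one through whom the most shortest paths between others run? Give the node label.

Unnormalized betweenness of each node: 1:0, 2:22, 3:0, 4:3/2, 5:0, 6:1/2, 7:0, 8:0, 9:0.
2 has the largest value, 22, making it the main broker — the node through which the most shortest paths run.

2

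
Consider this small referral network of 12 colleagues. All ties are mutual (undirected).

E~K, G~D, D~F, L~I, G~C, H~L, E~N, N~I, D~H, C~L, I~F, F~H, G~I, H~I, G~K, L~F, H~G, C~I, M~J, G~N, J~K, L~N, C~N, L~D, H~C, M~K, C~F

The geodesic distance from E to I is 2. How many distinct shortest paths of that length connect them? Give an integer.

1

The shortest distance is 2, and the only length-2 path is E–N–I. So there is exactly 1 shortest path.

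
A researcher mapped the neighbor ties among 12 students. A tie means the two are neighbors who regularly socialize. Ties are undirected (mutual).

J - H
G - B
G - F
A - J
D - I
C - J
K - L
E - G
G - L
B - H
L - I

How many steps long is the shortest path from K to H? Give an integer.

4

One shortest route is K – L – G – B – H, which uses 4 edges, and at distance 3 from K we only reach {B, D, E, F}, which does not include H. So d(K,H) = 4.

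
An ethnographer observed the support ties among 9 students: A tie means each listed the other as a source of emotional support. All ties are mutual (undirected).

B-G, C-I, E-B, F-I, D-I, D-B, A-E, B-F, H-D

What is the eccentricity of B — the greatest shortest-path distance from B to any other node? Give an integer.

Distances from B: A:2, C:3, D:1, E:1, F:1, G:1, H:2, I:2.
The largest is 3 (to C), so the eccentricity of B is 3.

3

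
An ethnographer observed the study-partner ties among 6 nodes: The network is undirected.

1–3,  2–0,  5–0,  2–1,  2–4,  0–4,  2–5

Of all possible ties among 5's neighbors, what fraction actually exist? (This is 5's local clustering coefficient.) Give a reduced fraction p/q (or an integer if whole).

1

5's neighbors: 0 and 2 (k = 2).
Possible neighbor pairs: C(2,2) = 1. Edges among them: 0–2 → e = 1.
Clustering(5) = 1/1.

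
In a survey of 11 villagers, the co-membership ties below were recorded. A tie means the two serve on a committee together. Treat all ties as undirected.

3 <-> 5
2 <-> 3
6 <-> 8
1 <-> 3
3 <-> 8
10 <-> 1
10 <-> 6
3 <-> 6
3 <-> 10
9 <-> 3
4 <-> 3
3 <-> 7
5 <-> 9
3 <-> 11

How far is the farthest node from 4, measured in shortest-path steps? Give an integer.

2

Distances from 4: 1:2, 2:2, 3:1, 5:2, 6:2, 7:2, 8:2, 9:2, 10:2, 11:2.
The largest is 2 (to 2, 11, 1, 5, 8, 7, 10, 6, and 9), so the eccentricity of 4 is 2.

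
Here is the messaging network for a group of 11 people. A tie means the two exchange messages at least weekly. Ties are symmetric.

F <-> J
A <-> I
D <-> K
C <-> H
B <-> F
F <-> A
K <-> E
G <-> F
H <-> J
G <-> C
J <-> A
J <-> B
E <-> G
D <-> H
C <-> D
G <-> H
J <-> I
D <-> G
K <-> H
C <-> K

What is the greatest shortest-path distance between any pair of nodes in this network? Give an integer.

4

Eccentricity of each node (its greatest distance to any other): A:3, B:3, C:3, D:3, E:4, F:3, G:3, H:2, I:4, J:3, K:3.
The maximum eccentricity is 4, realized for instance by the pair E–I via E – G – F – A – I. So the diameter is 4.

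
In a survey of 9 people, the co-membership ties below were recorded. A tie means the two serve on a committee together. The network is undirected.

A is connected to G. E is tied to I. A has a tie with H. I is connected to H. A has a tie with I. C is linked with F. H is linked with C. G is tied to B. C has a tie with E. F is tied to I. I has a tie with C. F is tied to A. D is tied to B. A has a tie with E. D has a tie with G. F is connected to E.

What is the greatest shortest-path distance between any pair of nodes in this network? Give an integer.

4

Eccentricity of each node (its greatest distance to any other): A:2, B:4, C:4, D:4, E:3, F:3, G:3, H:3, I:3.
The maximum eccentricity is 4, realized for instance by the pair B–C via B – G – A – F – C. So the diameter is 4.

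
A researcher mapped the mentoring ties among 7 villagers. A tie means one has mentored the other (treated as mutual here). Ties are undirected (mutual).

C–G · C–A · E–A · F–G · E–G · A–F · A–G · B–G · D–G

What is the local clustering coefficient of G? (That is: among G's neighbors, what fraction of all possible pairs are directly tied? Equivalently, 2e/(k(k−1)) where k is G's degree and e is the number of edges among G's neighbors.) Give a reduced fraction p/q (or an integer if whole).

G's neighbors: A, B, C, D, E, and F (k = 6).
Possible neighbor pairs: C(6,2) = 15. Edges among them: A–C, A–E, A–F → e = 3.
Clustering(G) = 3/15 = 1/5.

1/5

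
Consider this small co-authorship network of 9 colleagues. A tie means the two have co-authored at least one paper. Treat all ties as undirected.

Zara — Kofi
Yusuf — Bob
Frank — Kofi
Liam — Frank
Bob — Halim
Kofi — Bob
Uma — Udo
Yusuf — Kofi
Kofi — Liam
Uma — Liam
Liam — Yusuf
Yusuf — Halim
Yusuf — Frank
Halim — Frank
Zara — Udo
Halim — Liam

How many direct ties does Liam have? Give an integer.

Liam is directly tied to Frank, Halim, Kofi, Uma, and Yusuf. That is 5 neighbors, so the degree of Liam is 5.

5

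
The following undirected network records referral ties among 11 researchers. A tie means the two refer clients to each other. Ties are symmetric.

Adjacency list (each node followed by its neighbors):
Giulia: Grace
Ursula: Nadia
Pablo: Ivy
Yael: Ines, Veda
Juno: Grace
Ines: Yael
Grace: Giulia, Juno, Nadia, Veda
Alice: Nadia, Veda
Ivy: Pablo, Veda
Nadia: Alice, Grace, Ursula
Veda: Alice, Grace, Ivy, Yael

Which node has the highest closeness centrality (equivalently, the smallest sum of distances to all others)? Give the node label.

Farness (sum of distances to all others) for each node — Alice:22, Giulia:27, Grace:18, Ines:33, Ivy:24, Juno:27, Nadia:23, Pablo:33, Ursula:32, Veda:17, Yael:24.
The smallest farness is 17, for Veda, so Veda has the highest closeness.

Veda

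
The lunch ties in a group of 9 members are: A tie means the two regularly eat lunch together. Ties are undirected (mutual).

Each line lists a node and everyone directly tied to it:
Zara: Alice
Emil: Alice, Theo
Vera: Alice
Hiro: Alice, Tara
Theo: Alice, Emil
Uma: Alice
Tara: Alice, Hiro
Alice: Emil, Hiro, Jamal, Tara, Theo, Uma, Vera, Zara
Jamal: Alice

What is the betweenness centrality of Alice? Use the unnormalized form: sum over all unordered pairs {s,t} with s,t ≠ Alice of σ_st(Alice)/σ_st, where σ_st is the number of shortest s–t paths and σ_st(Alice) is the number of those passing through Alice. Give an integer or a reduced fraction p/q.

Pairs whose geodesics pass through Alice — Emil–Uma: 1; Emil–Vera: 1; Emil–Jamal: 1; Emil–Tara: 1; Emil–Zara: 1; Emil–Hiro: 1; Uma–Vera: 1; Uma–Jamal: 1; Uma–Tara: 1; Uma–Zara: 1; Uma–Theo: 1; Uma–Hiro: 1; Vera–Jamal: 1; Vera–Tara: 1 … (+12 more pairs).
All other pairs contribute 0.
Summing the contributions gives betweenness(Alice) = 26.

26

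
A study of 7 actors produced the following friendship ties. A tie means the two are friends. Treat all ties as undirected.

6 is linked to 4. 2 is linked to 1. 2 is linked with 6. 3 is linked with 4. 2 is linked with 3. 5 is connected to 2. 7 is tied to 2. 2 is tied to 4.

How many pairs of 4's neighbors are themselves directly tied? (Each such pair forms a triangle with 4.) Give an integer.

4's neighbors: 2, 3, and 6.
Neighbor pairs that are themselves tied: 4–2–3; 4–2–6. Each forms one triangle with 4, for 2 in total.

2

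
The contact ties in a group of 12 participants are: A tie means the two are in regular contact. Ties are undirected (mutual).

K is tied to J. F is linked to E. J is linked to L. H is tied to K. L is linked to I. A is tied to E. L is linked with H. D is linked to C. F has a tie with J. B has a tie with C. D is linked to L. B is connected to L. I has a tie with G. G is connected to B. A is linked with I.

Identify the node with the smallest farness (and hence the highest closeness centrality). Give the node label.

Farness (sum of distances to all others) for each node — A:28, B:24, C:32, D:26, E:32, F:28, G:28, H:26, I:22, J:22, K:30, L:18.
The smallest farness is 18, for L, so L has the highest closeness.

L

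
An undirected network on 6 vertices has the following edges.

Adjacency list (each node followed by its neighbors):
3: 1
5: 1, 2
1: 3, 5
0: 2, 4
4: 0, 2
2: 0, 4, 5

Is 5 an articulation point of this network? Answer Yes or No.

Removing 5 leaves {1 and 3} with no path to {0, 2, and 4}, so the network splits into 2 components. 5 is a cut vertex.

Yes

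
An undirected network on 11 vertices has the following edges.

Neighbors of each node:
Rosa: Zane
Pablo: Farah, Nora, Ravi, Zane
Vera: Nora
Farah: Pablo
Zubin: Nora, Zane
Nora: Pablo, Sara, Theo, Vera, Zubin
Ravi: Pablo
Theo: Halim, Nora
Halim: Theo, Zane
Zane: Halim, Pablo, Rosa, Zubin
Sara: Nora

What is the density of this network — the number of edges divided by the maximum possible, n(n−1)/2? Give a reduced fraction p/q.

12/55

There are 12 edges and 11 nodes, so the maximum possible is C(11,2) = 55.
Density = 12/55.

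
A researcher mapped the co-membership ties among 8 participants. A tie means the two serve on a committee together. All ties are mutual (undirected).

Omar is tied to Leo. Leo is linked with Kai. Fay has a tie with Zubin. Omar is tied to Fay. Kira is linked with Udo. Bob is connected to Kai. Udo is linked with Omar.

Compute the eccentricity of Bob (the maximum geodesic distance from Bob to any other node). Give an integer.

5

Distances from Bob: Fay:4, Kai:1, Kira:5, Leo:2, Omar:3, Udo:4, Zubin:5.
The largest is 5 (to Kira and Zubin), so the eccentricity of Bob is 5.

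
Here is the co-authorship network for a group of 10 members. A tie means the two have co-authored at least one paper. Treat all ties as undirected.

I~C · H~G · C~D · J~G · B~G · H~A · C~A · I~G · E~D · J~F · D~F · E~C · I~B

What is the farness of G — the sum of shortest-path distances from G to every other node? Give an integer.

Distances from G: A:2, B:1, C:2, D:3, E:3, F:2, H:1, I:1, J:1.
Sum = 2 + 1 + 2 + 3 + 3 + 2 + 1 + 1 + 1 = 16.

16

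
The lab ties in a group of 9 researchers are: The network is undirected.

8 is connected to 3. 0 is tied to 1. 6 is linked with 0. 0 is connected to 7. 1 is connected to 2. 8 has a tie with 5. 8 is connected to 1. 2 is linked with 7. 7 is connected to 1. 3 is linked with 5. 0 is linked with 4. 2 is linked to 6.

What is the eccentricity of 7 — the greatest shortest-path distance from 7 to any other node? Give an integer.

3

Distances from 7: 0:1, 1:1, 2:1, 3:3, 4:2, 5:3, 6:2, 8:2.
The largest is 3 (to 5 and 3), so the eccentricity of 7 is 3.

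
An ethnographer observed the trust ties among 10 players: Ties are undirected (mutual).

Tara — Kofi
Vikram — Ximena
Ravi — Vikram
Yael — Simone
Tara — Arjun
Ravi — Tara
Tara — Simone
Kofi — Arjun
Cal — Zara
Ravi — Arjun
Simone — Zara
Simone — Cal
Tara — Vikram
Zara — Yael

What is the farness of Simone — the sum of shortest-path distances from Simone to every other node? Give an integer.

Distances from Simone: Arjun:2, Cal:1, Kofi:2, Ravi:2, Tara:1, Vikram:2, Ximena:3, Yael:1, Zara:1.
Sum = 2 + 1 + 2 + 2 + 1 + 2 + 3 + 1 + 1 = 15.

15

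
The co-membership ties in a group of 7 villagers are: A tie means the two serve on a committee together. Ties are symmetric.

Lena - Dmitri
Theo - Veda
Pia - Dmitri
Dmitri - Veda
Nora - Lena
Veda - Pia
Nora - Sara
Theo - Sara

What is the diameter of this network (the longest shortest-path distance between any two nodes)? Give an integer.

3

Eccentricity of each node (its greatest distance to any other): Dmitri:3, Lena:3, Nora:3, Pia:3, Sara:3, Theo:3, Veda:3.
The maximum eccentricity is 3, realized for instance by the pair Dmitri–Sara via Dmitri – Veda – Theo – Sara. So the diameter is 3.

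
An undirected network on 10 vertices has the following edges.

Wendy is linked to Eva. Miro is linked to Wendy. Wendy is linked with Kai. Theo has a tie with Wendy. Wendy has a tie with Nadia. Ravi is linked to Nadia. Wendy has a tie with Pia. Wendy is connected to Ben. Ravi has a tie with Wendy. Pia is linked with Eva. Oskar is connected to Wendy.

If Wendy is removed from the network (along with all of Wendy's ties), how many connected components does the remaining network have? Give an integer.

Without Wendy, the remaining ties split the others into: {Eva, Pia}; {Miro}; {Theo}; {Oskar}; {Kai}; {Nadia, Ravi}; {Ben}.
That's 7 separate components.

7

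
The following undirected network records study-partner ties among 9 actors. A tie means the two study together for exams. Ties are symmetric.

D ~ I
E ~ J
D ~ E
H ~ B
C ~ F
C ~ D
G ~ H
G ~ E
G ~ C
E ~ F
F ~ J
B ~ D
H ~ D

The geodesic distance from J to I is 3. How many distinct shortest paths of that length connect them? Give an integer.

1

The shortest distance is 3, and the only length-3 path is J–E–D–I. So there is exactly 1 shortest path.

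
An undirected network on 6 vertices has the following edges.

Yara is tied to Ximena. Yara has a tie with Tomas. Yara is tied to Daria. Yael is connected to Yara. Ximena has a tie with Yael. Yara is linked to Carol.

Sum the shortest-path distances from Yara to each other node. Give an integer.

Distances from Yara: Carol:1, Daria:1, Tomas:1, Ximena:1, Yael:1.
Sum = 1 + 1 + 1 + 1 + 1 = 5.

5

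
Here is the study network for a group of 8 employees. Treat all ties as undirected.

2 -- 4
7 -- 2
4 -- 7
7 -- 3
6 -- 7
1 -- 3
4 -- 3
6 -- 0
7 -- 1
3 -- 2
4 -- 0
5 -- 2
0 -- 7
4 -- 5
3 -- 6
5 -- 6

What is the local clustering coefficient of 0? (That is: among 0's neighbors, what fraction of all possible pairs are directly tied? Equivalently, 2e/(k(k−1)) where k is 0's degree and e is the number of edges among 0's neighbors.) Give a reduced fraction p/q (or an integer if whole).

0's neighbors: 4, 6, and 7 (k = 3).
Possible neighbor pairs: C(3,2) = 3. Edges among them: 4–7, 6–7 → e = 2.
Clustering(0) = 2/3.

2/3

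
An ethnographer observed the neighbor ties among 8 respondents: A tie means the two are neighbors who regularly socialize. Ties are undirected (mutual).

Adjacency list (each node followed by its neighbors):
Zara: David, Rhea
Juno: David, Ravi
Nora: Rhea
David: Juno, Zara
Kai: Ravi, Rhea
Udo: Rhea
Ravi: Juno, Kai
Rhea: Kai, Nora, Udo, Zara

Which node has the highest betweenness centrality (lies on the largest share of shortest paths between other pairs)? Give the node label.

Rhea

Unnormalized betweenness of each node: David:3, Juno:2, Kai:5, Nora:0, Ravi:3, Rhea:13, Udo:0, Zara:5.
Rhea has the largest value, 13, making it the main broker — the node through which the most shortest paths run.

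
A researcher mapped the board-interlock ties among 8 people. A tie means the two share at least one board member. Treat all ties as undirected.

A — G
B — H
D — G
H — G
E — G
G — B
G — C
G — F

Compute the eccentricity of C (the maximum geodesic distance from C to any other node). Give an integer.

2

Distances from C: A:2, B:2, D:2, E:2, F:2, G:1, H:2.
The largest is 2 (to A, F, B, E, H, and D), so the eccentricity of C is 2.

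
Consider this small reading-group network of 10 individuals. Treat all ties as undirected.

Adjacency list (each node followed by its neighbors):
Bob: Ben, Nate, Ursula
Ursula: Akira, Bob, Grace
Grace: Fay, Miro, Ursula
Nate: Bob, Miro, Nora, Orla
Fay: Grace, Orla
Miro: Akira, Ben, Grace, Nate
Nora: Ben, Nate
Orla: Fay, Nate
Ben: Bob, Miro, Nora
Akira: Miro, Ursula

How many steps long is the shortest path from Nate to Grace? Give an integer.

2

One shortest route is Nate – Miro – Grace, which uses 2 edges, and Nate and Grace are not directly tied, so nothing shorter exists. So d(Nate,Grace) = 2.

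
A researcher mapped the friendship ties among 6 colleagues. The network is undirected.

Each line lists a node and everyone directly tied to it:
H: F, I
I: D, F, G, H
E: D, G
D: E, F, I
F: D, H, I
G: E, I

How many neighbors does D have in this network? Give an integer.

3

D is directly tied to E, F, and I. That is 3 neighbors, so the degree of D is 3.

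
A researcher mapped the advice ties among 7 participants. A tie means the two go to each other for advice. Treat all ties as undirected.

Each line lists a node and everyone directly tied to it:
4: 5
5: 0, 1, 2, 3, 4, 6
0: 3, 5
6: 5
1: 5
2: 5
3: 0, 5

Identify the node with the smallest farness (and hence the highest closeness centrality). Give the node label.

5

Farness (sum of distances to all others) for each node — 0:10, 1:11, 2:11, 3:10, 4:11, 5:6, 6:11.
The smallest farness is 6, for 5, so 5 has the highest closeness.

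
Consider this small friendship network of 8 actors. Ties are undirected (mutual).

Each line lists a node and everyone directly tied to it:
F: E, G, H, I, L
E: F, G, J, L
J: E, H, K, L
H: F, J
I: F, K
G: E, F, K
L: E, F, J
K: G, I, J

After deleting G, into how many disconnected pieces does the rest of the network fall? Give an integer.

G's neighbors (E, F, and K) remain reachable from one another through other ties, so the rest of the network stays in one piece.

1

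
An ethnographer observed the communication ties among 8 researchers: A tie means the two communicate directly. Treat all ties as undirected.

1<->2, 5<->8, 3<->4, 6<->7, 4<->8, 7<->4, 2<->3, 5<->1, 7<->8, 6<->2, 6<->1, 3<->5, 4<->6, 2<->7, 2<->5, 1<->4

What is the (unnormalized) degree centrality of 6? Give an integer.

4

6 is directly tied to 1, 2, 4, and 7. That is 4 neighbors, so the degree of 6 is 4.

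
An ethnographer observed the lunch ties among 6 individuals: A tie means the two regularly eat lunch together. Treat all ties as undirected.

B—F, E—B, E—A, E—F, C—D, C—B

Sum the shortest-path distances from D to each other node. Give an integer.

Distances from D: A:4, B:2, C:1, E:3, F:3.
Sum = 4 + 2 + 1 + 3 + 3 = 13.

13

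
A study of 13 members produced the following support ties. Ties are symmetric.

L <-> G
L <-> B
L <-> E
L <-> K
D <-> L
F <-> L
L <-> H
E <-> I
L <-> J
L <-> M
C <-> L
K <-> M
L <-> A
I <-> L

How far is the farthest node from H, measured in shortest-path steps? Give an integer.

2

Distances from H: A:2, B:2, C:2, D:2, E:2, F:2, G:2, I:2, J:2, K:2, L:1, M:2.
The largest is 2 (to G, M, C, B, J, D, F, E, K, I, and A), so the eccentricity of H is 2.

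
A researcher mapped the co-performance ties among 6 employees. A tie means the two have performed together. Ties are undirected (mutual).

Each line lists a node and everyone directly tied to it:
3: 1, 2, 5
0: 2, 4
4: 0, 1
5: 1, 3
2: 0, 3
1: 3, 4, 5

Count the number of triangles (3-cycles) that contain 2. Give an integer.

0

2's neighbors are 0 and 3, but none of them are tied to each other, so no triangle contains 2.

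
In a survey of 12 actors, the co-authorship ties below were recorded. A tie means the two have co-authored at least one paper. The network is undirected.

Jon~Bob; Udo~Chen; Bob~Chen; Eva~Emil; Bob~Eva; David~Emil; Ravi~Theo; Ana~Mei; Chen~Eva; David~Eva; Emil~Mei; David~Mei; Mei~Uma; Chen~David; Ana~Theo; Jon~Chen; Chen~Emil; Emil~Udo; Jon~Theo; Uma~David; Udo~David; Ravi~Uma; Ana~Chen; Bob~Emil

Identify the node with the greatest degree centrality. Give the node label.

Degrees — Ana:3, Bob:4, Chen:7, David:6, Emil:6, Eva:4, Jon:3, Mei:4, Ravi:2, Theo:3, Udo:3, Uma:3.
The maximum is 7, attained only by Chen.

Chen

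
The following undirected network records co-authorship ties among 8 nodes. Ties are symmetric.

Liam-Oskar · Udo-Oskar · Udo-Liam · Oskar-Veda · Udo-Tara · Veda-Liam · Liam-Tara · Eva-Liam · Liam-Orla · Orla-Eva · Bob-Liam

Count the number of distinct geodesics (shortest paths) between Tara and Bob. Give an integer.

1

The shortest distance is 2, and the only length-2 path is Tara–Liam–Bob. So there is exactly 1 shortest path.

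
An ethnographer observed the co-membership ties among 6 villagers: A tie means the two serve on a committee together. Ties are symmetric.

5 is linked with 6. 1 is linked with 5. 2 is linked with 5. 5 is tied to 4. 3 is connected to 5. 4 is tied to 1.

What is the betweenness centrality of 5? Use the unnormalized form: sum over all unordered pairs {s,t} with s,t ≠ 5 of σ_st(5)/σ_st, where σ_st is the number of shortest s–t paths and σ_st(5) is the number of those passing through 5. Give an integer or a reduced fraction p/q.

9

Pairs whose geodesics pass through 5 — 4–2: 1; 4–6: 1; 4–3: 1; 1–2: 1; 1–6: 1; 1–3: 1; 2–6: 1; 2–3: 1; 6–3: 1.
All other pairs contribute 0.
Summing the contributions gives betweenness(5) = 9.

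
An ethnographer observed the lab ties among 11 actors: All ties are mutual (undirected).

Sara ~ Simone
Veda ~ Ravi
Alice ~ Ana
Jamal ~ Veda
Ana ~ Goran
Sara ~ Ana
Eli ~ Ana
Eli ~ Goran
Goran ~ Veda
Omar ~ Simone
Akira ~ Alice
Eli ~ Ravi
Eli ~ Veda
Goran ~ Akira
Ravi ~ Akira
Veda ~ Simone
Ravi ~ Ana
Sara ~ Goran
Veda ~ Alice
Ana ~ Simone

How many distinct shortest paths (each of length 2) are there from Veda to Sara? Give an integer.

The shortest distance is 2. The length-2 paths are: Veda–Simone–Sara; Veda–Goran–Sara.
That gives 2 distinct shortest paths.

2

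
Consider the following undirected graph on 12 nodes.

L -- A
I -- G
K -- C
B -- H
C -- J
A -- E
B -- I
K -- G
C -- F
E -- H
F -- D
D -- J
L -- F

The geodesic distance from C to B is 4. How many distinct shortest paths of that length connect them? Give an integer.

The shortest distance is 4, and the only length-4 path is C–K–G–I–B. So there is exactly 1 shortest path.

1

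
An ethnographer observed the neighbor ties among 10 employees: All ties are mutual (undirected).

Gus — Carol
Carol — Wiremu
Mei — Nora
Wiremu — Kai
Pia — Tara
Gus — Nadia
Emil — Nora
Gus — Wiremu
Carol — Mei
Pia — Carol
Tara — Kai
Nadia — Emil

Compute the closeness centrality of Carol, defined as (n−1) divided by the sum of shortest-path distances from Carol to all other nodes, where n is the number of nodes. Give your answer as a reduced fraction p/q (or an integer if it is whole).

Distances from Carol: Emil:3, Gus:1, Kai:2, Mei:1, Nadia:2, Nora:2, Pia:1, Tara:2, Wiremu:1. Sum = 15.
n = 10, so closeness = 9/15 = 3/5.

3/5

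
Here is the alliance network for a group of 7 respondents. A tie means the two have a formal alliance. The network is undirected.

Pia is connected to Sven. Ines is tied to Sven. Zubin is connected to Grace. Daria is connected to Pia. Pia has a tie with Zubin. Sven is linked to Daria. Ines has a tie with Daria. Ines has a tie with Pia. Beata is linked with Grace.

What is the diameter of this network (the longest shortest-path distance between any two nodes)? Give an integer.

Eccentricity of each node (its greatest distance to any other): Beata:4, Daria:4, Grace:3, Ines:4, Pia:3, Sven:4, Zubin:2.
The maximum eccentricity is 4, realized for instance by the pair Beata–Ines via Beata – Grace – Zubin – Pia – Ines. So the diameter is 4.

4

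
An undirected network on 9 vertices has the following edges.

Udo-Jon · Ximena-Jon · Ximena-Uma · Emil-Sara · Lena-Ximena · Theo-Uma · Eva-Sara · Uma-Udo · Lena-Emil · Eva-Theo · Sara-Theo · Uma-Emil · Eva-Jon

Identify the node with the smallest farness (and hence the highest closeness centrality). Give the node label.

Farness (sum of distances to all others) for each node — Emil:14, Eva:14, Jon:14, Lena:17, Sara:15, Theo:14, Udo:16, Uma:12, Ximena:14.
The smallest farness is 12, for Uma, so Uma has the highest closeness.

Uma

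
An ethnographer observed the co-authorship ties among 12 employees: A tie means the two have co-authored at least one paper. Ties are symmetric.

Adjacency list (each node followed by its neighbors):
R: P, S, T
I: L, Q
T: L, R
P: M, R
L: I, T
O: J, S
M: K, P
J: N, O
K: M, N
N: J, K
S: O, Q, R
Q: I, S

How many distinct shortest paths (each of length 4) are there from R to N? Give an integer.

2

The shortest distance is 4. The length-4 paths are: R–S–O–J–N; R–P–M–K–N.
That gives 2 distinct shortest paths.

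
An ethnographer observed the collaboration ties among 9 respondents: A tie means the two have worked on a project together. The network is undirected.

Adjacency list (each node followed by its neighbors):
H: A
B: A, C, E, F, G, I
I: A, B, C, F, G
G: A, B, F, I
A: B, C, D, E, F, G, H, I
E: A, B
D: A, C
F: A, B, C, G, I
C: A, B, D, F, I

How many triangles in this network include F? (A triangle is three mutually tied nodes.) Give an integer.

9

F's neighbors: A, B, C, G, and I.
Neighbor pairs that are themselves tied: F–A–B; F–A–C; F–A–G; F–A–I; F–B–C; F–B–G; F–B–I; F–C–I; F–G–I. Each forms one triangle with F, for 9 in total.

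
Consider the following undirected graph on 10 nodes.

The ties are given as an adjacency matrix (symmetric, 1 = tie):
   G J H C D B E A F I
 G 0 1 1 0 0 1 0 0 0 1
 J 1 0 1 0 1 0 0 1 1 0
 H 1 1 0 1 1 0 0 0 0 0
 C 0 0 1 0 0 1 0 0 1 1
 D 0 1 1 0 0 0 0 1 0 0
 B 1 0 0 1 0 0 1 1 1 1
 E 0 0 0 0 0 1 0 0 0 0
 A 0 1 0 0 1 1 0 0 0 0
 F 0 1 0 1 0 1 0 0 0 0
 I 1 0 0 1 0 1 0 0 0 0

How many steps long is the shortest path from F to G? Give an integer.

One shortest route is F – J – G, which uses 2 edges, and F and G are not directly tied, so nothing shorter exists. So d(F,G) = 2.

2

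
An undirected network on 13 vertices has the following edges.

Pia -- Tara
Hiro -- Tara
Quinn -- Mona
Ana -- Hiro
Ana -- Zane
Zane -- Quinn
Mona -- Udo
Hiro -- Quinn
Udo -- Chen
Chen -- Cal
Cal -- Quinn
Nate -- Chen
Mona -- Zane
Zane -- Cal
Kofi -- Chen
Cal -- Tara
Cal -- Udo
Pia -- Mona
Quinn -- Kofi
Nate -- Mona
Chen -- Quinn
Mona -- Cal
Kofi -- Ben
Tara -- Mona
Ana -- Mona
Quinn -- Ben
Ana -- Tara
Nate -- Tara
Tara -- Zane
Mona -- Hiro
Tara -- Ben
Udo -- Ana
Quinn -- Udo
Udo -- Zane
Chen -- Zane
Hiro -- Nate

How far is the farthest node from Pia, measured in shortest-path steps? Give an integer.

3

Distances from Pia: Ana:2, Ben:2, Cal:2, Chen:3, Hiro:2, Kofi:3, Mona:1, Nate:2, Quinn:2, Tara:1, Udo:2, Zane:2.
The largest is 3 (to Chen and Kofi), so the eccentricity of Pia is 3.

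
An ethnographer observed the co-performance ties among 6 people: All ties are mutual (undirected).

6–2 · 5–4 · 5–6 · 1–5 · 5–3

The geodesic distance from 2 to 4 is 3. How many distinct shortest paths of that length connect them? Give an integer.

1

The shortest distance is 3, and the only length-3 path is 2–6–5–4. So there is exactly 1 shortest path.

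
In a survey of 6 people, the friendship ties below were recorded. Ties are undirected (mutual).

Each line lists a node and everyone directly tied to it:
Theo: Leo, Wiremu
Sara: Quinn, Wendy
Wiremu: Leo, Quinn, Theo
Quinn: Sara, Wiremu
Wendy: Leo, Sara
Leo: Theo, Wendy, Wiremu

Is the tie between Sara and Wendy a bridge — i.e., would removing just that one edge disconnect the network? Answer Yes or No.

Even without that edge, Sara still reaches Wendy via Sara – Quinn – Wiremu – Leo – Wendy, so the network stays connected. Not a bridge.

No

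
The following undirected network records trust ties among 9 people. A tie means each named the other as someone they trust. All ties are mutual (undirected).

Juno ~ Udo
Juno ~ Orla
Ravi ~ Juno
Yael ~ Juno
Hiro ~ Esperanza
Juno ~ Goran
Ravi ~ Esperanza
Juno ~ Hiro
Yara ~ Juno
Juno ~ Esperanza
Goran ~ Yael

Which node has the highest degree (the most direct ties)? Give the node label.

Juno

Degrees — Esperanza:3, Goran:2, Hiro:2, Juno:8, Orla:1, Ravi:2, Udo:1, Yael:2, Yara:1.
The maximum is 8, attained only by Juno.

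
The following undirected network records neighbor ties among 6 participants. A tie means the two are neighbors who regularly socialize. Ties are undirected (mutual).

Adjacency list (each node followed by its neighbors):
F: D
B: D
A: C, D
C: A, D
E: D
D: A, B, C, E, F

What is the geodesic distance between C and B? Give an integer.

2

One shortest route is C – D – B, which uses 2 edges, and C and B are not directly tied, so nothing shorter exists. So d(C,B) = 2.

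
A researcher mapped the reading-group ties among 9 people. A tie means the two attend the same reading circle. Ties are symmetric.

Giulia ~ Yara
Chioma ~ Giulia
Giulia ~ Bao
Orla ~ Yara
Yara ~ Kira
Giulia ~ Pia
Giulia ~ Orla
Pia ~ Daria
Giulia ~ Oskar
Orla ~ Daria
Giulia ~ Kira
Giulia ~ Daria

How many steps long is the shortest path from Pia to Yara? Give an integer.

2

One shortest route is Pia – Giulia – Yara, which uses 2 edges, and Pia and Yara are not directly tied, so nothing shorter exists. So d(Pia,Yara) = 2.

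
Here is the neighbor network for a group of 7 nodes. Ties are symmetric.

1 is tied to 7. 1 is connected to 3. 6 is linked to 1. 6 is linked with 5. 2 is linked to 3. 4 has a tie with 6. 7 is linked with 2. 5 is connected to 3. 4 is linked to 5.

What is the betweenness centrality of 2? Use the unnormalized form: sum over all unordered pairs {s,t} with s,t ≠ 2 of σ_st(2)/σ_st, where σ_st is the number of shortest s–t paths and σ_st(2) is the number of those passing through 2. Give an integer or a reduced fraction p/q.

5/6

Pairs whose geodesics pass through 2 — 7–3: 1/2; 7–5: 1/3.
All other pairs contribute 0.
Summing the contributions gives betweenness(2) = 5/6.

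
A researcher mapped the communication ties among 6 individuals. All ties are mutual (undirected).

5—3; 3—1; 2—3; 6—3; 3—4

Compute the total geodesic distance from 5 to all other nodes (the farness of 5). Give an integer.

Distances from 5: 1:2, 2:2, 3:1, 4:2, 6:2.
Sum = 2 + 2 + 1 + 2 + 2 = 9.

9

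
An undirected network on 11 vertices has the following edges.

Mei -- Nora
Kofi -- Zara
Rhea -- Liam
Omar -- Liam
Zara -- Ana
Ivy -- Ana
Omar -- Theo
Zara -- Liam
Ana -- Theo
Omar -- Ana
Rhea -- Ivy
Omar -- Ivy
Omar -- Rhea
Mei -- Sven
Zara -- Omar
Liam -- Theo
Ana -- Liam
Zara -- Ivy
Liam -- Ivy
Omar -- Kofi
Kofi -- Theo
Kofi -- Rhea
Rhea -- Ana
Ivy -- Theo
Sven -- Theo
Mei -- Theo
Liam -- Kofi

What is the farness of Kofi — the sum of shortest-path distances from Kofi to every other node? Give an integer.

16

Distances from Kofi: Ana:2, Ivy:2, Liam:1, Mei:2, Nora:3, Omar:1, Rhea:1, Sven:2, Theo:1, Zara:1.
Sum = 2 + 2 + 1 + 2 + 3 + 1 + 1 + 2 + 1 + 1 = 16.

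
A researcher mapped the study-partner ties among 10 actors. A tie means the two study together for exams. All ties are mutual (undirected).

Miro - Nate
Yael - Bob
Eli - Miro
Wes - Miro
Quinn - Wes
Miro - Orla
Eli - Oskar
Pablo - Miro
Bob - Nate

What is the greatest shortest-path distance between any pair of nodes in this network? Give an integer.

Eccentricity of each node (its greatest distance to any other): Bob:4, Eli:4, Miro:3, Nate:3, Orla:4, Oskar:5, Pablo:4, Quinn:5, Wes:4, Yael:5.
The maximum eccentricity is 5, realized for instance by the pair Yael–Quinn via Yael – Bob – Nate – Miro – Wes – Quinn. So the diameter is 5.

5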